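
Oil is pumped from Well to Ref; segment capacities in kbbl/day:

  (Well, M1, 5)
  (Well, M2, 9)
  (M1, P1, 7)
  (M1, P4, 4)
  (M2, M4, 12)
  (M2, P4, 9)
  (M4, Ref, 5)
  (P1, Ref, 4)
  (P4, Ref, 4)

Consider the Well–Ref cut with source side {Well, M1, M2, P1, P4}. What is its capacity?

20

Edges leaving {Well, M1, M2, P1, P4}: M2→M4 (12), P1→Ref (4), P4→Ref (4).
Cut capacity = 12 + 4 + 4 = 20.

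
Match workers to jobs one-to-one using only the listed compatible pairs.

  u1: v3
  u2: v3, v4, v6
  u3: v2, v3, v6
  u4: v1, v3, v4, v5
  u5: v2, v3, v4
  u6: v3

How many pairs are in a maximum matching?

5

Unit-capacity flow: source→left, listed edges, right→sink; max matching = max flow.
Augmenting path u1→v3 (+1); matched 1.
Augmenting path u2→v4 (+1); matched 2.
Augmenting path u3→v2 (+1); matched 3.
Augmenting path u4→v1 (+1); matched 4.
Augmenting path u5→v2→u3→v6 (+1); matched 5.
No augmenting path remains; maximum matching = 5.
König certificate: {u2, u3, u4, u5, v3} is a vertex cover of size 5 (every listed pair touches it), so no matching can be larger.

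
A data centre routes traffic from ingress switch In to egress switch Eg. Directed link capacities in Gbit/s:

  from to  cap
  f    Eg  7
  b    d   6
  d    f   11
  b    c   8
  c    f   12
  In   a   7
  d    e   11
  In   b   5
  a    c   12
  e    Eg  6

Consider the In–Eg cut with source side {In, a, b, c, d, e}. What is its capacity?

Edges leaving {In, a, b, c, d, e}: c→f (12), d→f (11), e→Eg (6).
Cut capacity = 12 + 11 + 6 = 29.

29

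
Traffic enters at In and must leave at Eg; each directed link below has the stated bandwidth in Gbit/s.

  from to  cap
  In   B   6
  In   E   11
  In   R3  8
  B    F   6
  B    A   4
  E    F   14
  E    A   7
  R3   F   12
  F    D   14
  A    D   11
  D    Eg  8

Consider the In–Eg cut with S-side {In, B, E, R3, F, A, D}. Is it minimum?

Given cut capacity: 8 = 8.
Augment In→B→F→D→Eg: bottleneck 6, flow now 6.
Augment In→E→F→D→Eg: bottleneck 2, flow now 8.
No augmenting path remains; maximum flow = 8.
Cut capacity 8 equals the max flow, so it is a minimum cut.

Yes — it is a minimum cut (capacity 8).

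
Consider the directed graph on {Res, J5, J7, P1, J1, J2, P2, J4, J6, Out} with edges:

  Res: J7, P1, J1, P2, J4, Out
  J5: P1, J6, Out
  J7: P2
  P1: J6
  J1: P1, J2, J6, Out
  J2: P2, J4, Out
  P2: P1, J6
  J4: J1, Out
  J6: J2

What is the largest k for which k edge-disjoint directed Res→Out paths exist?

4

Assign every edge capacity 1; by Menger, the answer equals the max flow.
Path Res→Out (+1); total 1.
Path Res→J1→Out (+1); total 2.
Path Res→J4→Out (+1); total 3.
Path Res→P1→J6→J2→Out (+1); total 4.
No residual Res→Out path; max flow = 4.
Certifying cut of size 4: {J6→J2, Res→J1, Res→J4, Res→Out}.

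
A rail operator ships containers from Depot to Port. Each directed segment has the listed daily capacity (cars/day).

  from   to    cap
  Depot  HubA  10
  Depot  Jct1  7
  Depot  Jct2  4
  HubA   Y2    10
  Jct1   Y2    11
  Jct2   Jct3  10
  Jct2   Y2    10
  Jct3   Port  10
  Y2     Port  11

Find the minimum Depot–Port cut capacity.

15

Augment Depot→HubA→Y2→Port: bottleneck 10, flow now 10.
Augment Depot→Jct1→Y2→Port: bottleneck 1, flow now 11.
Augment Depot→Jct2→Jct3→Port: bottleneck 4, flow now 15.
No augmenting path remains; maximum flow = 15.
By max-flow min-cut, the minimum cut capacity equals the max flow.
In the residual graph, reachable from Depot: {Depot, HubA, Jct1, Y2}.
Min-cut edges: Depot→Jct2 (4), Y2→Port (11); capacity 4 + 11 = 15.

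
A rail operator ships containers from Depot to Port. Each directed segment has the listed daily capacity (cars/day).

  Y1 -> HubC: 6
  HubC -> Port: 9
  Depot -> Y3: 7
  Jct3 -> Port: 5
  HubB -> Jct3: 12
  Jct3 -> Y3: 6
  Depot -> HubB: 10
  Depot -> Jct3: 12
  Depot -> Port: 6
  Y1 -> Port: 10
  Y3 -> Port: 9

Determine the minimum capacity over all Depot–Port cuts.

20

Augment Depot→Port: bottleneck 6, flow now 6.
Augment Depot→Y3→Port: bottleneck 7, flow now 13.
Augment Depot→Jct3→Port: bottleneck 5, flow now 18.
Augment Depot→Jct3→Y3→Port: bottleneck 2, flow now 20.
No augmenting path remains; maximum flow = 20.
By max-flow min-cut, the minimum cut capacity equals the max flow.
In the residual graph, reachable from Depot: {Depot, HubB, Y3, Jct3}.
Min-cut edges: Depot→Port (6), Y3→Port (9), Jct3→Port (5); capacity 6 + 9 + 5 = 20.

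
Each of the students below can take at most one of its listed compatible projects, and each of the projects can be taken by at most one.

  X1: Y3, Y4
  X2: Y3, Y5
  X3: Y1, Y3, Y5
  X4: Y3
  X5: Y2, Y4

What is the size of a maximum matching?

Unit-capacity flow: source→left, listed edges, right→sink; max matching = max flow.
Augmenting path X1→Y3 (+1); matched 1.
Augmenting path X2→Y5 (+1); matched 2.
Augmenting path X3→Y1 (+1); matched 3.
Augmenting path X5→Y2 (+1); matched 4.
Augmenting path X4→Y3→X1→Y4 (+1); matched 5.
No augmenting path remains; maximum matching = 5.
König certificate: {X1, X2, X3, X4, X5} is a vertex cover of size 5 (every listed pair touches it), so no matching can be larger.

5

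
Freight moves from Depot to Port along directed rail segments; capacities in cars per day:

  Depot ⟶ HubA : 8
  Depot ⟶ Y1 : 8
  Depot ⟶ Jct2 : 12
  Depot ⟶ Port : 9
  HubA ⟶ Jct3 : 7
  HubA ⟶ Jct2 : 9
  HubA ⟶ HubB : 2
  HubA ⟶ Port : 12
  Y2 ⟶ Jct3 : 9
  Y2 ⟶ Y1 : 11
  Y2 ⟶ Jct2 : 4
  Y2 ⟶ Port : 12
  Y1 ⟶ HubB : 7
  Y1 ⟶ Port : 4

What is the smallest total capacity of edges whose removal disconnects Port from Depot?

21

Augment Depot→Port: bottleneck 9, flow now 9.
Augment Depot→HubA→Port: bottleneck 8, flow now 17.
Augment Depot→Y1→Port: bottleneck 4, flow now 21.
No augmenting path remains; maximum flow = 21.
By max-flow min-cut, the minimum cut capacity equals the max flow.
In the residual graph, reachable from Depot: {Depot, Y1, Jct2, HubB}.
Min-cut edges: Depot→HubA (8), Depot→Port (9), Y1→Port (4); capacity 8 + 9 + 4 = 21.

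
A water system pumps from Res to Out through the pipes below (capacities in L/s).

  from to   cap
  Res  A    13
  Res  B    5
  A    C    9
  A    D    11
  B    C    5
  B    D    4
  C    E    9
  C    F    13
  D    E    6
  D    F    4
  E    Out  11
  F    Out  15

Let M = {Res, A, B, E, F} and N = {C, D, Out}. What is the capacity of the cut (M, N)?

Edges leaving {Res, A, B, E, F}: A→C (9), A→D (11), B→C (5), B→D (4), E→Out (11), F→Out (15).
Cut capacity = 9 + 11 + 5 + 4 + 11 + 15 = 55.

55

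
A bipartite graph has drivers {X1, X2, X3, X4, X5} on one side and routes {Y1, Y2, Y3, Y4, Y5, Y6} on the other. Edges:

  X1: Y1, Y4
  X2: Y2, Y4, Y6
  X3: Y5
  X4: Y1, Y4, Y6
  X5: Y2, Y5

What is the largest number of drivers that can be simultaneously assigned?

Unit-capacity flow: source→left, listed edges, right→sink; max matching = max flow.
Augmenting path X1→Y1 (+1); matched 1.
Augmenting path X2→Y2 (+1); matched 2.
Augmenting path X3→Y5 (+1); matched 3.
Augmenting path X4→Y4 (+1); matched 4.
Augmenting path X5→Y2→X2→Y6 (+1); matched 5.
No augmenting path remains; maximum matching = 5.
König certificate: {X1, X2, X3, X4, X5} is a vertex cover of size 5 (every listed pair touches it), so no matching can be larger.

5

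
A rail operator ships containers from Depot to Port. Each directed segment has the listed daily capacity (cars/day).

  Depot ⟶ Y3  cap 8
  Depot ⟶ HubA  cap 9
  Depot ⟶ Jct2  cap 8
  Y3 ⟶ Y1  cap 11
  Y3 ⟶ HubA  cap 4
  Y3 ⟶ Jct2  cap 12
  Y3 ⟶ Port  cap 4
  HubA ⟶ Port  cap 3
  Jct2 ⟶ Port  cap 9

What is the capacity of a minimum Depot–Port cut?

16

Augment Depot→Y3→Port: bottleneck 4, flow now 4.
Augment Depot→HubA→Port: bottleneck 3, flow now 7.
Augment Depot→Jct2→Port: bottleneck 8, flow now 15.
Augment Depot→Y3→Jct2→Port: bottleneck 1, flow now 16.
No augmenting path remains; maximum flow = 16.
By max-flow min-cut, the minimum cut capacity equals the max flow.
In the residual graph, reachable from Depot: {Depot, Y3, Y1, HubA, Jct2}.
Min-cut edges: Y3→Port (4), HubA→Port (3), Jct2→Port (9); capacity 4 + 3 + 9 = 16.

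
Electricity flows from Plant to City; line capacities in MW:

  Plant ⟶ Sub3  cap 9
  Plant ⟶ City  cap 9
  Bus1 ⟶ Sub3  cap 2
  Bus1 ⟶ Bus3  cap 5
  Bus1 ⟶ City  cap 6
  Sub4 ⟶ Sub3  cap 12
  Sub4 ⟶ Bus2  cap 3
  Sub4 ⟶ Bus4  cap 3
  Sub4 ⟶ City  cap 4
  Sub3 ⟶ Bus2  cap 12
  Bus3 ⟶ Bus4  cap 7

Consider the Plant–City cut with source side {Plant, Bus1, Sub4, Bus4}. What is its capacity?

Edges leaving {Plant, Bus1, Sub4, Bus4}: Plant→Sub3 (9), Plant→City (9), Bus1→Sub3 (2), Bus1→Bus3 (5), Bus1→City (6), Sub4→Sub3 (12), Sub4→Bus2 (3), Sub4→City (4).
Cut capacity = 9 + 9 + 2 + 5 + 6 + 12 + 3 + 4 = 50.

50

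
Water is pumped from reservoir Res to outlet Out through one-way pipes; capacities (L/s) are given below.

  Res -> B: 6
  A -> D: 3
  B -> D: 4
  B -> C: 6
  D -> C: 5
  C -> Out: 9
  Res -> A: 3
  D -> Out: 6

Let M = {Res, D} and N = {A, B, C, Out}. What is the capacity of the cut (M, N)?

20

Edges leaving {Res, D}: Res→A (3), Res→B (6), D→C (5), D→Out (6).
Cut capacity = 3 + 6 + 5 + 6 = 20.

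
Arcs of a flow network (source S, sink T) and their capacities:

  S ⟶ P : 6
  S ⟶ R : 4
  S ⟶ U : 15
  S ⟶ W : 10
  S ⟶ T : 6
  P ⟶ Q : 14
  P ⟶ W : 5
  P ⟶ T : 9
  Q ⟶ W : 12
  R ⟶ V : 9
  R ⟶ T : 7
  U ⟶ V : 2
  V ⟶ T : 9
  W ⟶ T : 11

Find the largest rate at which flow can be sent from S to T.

Augment S→T: bottleneck 6, flow now 6.
Augment S→P→T: bottleneck 6, flow now 12.
Augment S→R→T: bottleneck 4, flow now 16.
Augment S→W→T: bottleneck 10, flow now 26.
Augment S→U→V→T: bottleneck 2, flow now 28.
No augmenting path remains; maximum flow = 28.
In the residual graph, reachable from S: {S, U}.
Min-cut edges: S→P (6), S→R (4), S→W (10), S→T (6), U→V (2); capacity 6 + 4 + 10 + 6 + 2 = 28.
This cut is saturated, so no flow can exceed 28.

28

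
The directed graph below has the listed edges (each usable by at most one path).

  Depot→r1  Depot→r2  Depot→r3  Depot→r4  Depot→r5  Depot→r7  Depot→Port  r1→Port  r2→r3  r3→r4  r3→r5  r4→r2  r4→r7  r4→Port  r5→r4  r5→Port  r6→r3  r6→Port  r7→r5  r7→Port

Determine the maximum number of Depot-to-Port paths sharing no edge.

Assign every edge capacity 1; by Menger, the answer equals the max flow.
Path Depot→Port (+1); total 1.
Path Depot→r1→Port (+1); total 2.
Path Depot→r4→Port (+1); total 3.
Path Depot→r5→Port (+1); total 4.
Path Depot→r7→Port (+1); total 5.
No residual Depot→Port path; max flow = 5.
Certifying cut of size 5: {Depot→Port, Depot→r1, r4→Port, r5→Port, r7→Port}.

5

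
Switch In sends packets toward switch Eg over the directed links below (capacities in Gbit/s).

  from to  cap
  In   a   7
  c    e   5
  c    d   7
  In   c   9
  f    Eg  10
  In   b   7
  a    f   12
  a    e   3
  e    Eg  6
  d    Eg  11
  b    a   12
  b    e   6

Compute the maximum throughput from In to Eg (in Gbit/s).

Augment In→a→e→Eg: bottleneck 3, flow now 3.
Augment In→a→f→Eg: bottleneck 4, flow now 7.
Augment In→b→e→Eg: bottleneck 3, flow now 10.
Augment In→c→d→Eg: bottleneck 7, flow now 17.
Augment In→b→a→f→Eg: bottleneck 4, flow now 21.
Augment In→c→e→a→f→Eg: bottleneck 2, flow now 23. (uses reverse residual edge)
No augmenting path remains; maximum flow = 23.
In the residual graph, reachable from In: {In}.
Min-cut edges: In→a (7), In→b (7), In→c (9); capacity 7 + 7 + 9 = 23.
This cut is saturated, so no flow can exceed 23.

23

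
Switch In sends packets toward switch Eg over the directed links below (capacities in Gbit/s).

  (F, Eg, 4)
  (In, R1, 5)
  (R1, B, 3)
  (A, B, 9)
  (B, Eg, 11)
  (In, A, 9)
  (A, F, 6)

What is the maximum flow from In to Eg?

Augment In→A→F→Eg: bottleneck 4, flow now 4.
Augment In→A→B→Eg: bottleneck 5, flow now 9.
Augment In→R1→B→Eg: bottleneck 3, flow now 12.
No augmenting path remains; maximum flow = 12.
In the residual graph, reachable from In: {In, R1}.
Min-cut edges: In→A (9), R1→B (3); capacity 9 + 3 = 12.
This cut is saturated, so no flow can exceed 12.

12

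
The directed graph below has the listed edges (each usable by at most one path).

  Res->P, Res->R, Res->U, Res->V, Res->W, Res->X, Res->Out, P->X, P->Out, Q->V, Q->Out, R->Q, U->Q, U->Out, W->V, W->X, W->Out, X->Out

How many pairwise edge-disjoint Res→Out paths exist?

Assign every edge capacity 1; by Menger, the answer equals the max flow.
Path Res→Out (+1); total 1.
Path Res→P→Out (+1); total 2.
Path Res→U→Out (+1); total 3.
Path Res→W→Out (+1); total 4.
Path Res→X→Out (+1); total 5.
Path Res→R→Q→Out (+1); total 6.
No residual Res→Out path; max flow = 6.
Certifying cut of size 6: {Res→Out, Res→P, Res→R, Res→U, Res→W, Res→X}.

6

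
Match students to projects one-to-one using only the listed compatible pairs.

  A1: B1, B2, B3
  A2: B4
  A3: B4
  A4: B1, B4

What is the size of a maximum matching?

3

Unit-capacity flow: source→left, listed edges, right→sink; max matching = max flow.
Augmenting path A1→B1 (+1); matched 1.
Augmenting path A2→B4 (+1); matched 2.
Augmenting path A4→B1→A1→B2 (+1); matched 3.
No augmenting path remains; maximum matching = 3.
König certificate: {A1, A4, B4} is a vertex cover of size 3 (every listed pair touches it), so no matching can be larger.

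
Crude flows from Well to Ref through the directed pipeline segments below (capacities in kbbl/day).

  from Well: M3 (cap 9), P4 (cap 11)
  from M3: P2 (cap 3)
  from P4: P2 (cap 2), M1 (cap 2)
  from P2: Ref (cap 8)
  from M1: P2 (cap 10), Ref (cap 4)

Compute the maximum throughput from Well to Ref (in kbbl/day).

Augment Well→M3→P2→Ref: bottleneck 3, flow now 3.
Augment Well→P4→P2→Ref: bottleneck 2, flow now 5.
Augment Well→P4→M1→Ref: bottleneck 2, flow now 7.
No augmenting path remains; maximum flow = 7.
In the residual graph, reachable from Well: {Well, M3, P4}.
Min-cut edges: M3→P2 (3), P4→P2 (2), P4→M1 (2); capacity 3 + 2 + 2 = 7.
This cut is saturated, so no flow can exceed 7.

7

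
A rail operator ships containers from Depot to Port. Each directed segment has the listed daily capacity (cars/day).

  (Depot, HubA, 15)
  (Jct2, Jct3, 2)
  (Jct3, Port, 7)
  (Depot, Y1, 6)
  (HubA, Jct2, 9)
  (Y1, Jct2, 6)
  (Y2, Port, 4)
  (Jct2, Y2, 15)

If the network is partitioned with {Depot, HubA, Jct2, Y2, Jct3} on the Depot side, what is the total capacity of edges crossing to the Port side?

17

Edges leaving {Depot, HubA, Jct2, Y2, Jct3}: Depot→Y1 (6), Y2→Port (4), Jct3→Port (7).
Cut capacity = 6 + 4 + 7 = 17.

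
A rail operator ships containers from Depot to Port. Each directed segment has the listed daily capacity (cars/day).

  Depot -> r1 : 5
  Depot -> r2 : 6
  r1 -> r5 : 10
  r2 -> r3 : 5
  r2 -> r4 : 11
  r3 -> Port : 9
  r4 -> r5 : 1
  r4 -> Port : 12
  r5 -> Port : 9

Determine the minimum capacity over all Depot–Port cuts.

11

Augment Depot→r1→r5→Port: bottleneck 5, flow now 5.
Augment Depot→r2→r3→Port: bottleneck 5, flow now 10.
Augment Depot→r2→r4→Port: bottleneck 1, flow now 11.
No augmenting path remains; maximum flow = 11.
By max-flow min-cut, the minimum cut capacity equals the max flow.
In the residual graph, reachable from Depot: {Depot}.
Min-cut edges: Depot→r1 (5), Depot→r2 (6); capacity 5 + 6 = 11.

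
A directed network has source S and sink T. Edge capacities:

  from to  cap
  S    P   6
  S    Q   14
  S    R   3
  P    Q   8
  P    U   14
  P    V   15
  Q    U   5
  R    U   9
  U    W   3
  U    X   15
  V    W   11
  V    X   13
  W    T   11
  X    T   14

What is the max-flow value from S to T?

14

Augment S→P→U→W→T: bottleneck 3, flow now 3.
Augment S→P→U→X→T: bottleneck 3, flow now 6.
Augment S→Q→U→X→T: bottleneck 5, flow now 11.
Augment S→R→U→X→T: bottleneck 3, flow now 14.
No augmenting path remains; maximum flow = 14.
In the residual graph, reachable from S: {S, Q}.
Min-cut edges: S→P (6), S→R (3), Q→U (5); capacity 6 + 3 + 5 = 14.
This cut is saturated, so no flow can exceed 14.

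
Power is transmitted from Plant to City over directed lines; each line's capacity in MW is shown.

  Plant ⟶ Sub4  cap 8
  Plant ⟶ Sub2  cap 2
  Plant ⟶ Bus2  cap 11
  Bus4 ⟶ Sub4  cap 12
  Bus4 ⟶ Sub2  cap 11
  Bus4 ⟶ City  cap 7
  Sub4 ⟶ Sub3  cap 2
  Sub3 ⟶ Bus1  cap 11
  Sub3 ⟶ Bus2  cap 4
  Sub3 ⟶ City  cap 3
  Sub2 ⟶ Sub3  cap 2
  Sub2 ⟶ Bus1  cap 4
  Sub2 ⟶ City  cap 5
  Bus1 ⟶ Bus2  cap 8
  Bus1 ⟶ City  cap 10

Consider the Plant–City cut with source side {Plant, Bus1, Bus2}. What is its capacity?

20

Edges leaving {Plant, Bus1, Bus2}: Plant→Sub4 (8), Plant→Sub2 (2), Bus1→City (10).
Cut capacity = 8 + 2 + 10 = 20.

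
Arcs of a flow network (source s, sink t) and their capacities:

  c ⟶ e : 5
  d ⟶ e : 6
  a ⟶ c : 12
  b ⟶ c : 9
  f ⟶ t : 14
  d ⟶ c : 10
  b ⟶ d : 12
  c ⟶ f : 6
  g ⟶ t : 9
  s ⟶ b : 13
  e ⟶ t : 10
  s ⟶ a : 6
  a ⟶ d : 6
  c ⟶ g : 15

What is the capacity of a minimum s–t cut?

19

Augment s→a→c→e→t: bottleneck 5, flow now 5.
Augment s→a→c→f→t: bottleneck 1, flow now 6.
Augment s→b→c→f→t: bottleneck 5, flow now 11.
Augment s→b→c→g→t: bottleneck 4, flow now 15.
Augment s→b→d→e→t: bottleneck 4, flow now 19.
No augmenting path remains; maximum flow = 19.
By max-flow min-cut, the minimum cut capacity equals the max flow.
In the residual graph, reachable from s: {s}.
Min-cut edges: s→a (6), s→b (13); capacity 6 + 13 = 19.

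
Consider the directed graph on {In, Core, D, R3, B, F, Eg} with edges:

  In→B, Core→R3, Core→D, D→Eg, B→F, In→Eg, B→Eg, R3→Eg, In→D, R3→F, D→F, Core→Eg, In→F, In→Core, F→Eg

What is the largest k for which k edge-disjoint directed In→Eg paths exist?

5

Assign every edge capacity 1; by Menger, the answer equals the max flow.
Path In→Eg (+1); total 1.
Path In→Core→Eg (+1); total 2.
Path In→D→Eg (+1); total 3.
Path In→B→Eg (+1); total 4.
Path In→F→Eg (+1); total 5.
No residual In→Eg path; max flow = 5.
Certifying cut of size 5: {In→B, In→Core, In→D, In→Eg, In→F}.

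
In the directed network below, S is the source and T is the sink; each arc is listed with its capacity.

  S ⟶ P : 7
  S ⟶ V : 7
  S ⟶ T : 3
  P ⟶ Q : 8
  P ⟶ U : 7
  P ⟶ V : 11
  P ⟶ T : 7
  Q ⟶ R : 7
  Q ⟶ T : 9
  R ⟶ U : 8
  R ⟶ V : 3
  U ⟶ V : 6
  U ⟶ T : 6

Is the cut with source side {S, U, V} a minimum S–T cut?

No — its capacity is 16, but the minimum cut has capacity 10.

Given cut capacity: 7 + 3 + 6 = 16.
Augment S→T: bottleneck 3, flow now 3.
Augment S→P→T: bottleneck 7, flow now 10.
No augmenting path remains; maximum flow = 10.
In the residual graph, reachable from S: {S, V}.
Min-cut edges: S→P (7), S→T (3); capacity 7 + 3 = 10.
Cut capacity 16 exceeds the max flow 10, so it is not minimum.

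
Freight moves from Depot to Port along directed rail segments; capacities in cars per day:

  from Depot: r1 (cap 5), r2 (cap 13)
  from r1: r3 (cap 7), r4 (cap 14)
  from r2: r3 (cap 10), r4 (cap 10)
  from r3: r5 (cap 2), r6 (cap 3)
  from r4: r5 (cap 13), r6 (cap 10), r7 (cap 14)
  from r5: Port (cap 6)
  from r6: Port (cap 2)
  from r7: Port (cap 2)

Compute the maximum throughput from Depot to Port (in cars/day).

10

Augment Depot→r1→r3→r5→Port: bottleneck 2, flow now 2.
Augment Depot→r1→r3→r6→Port: bottleneck 2, flow now 4.
Augment Depot→r1→r4→r5→Port: bottleneck 1, flow now 5.
Augment Depot→r2→r4→r5→Port: bottleneck 3, flow now 8.
Augment Depot→r2→r4→r7→Port: bottleneck 2, flow now 10.
No augmenting path remains; maximum flow = 10.
In the residual graph, reachable from Depot: {Depot, r1, r2, r3, r4, r5, r6, r7}.
Min-cut edges: r5→Port (6), r6→Port (2), r7→Port (2); capacity 6 + 2 + 2 = 10.
This cut is saturated, so no flow can exceed 10.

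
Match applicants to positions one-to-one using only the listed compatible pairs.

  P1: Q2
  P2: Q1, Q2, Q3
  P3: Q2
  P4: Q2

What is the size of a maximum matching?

Unit-capacity flow: source→left, listed edges, right→sink; max matching = max flow.
Augmenting path P1→Q2 (+1); matched 1.
Augmenting path P2→Q1 (+1); matched 2.
No augmenting path remains; maximum matching = 2.
König certificate: {P2, Q2} is a vertex cover of size 2 (every listed pair touches it), so no matching can be larger.

2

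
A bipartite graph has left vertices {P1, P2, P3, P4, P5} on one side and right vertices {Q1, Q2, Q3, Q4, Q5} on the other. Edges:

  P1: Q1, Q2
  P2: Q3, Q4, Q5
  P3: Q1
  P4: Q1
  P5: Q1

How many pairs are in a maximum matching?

Unit-capacity flow: source→left, listed edges, right→sink; max matching = max flow.
Augmenting path P1→Q1 (+1); matched 1.
Augmenting path P2→Q3 (+1); matched 2.
Augmenting path P3→Q1→P1→Q2 (+1); matched 3.
No augmenting path remains; maximum matching = 3.
König certificate: {P1, P2, Q1} is a vertex cover of size 3 (every listed pair touches it), so no matching can be larger.

3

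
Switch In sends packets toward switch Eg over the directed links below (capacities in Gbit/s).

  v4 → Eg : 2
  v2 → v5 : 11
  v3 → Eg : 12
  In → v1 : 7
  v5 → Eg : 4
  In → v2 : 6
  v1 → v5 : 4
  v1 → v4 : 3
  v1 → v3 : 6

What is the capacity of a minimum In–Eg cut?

11

Augment In→v1→v3→Eg: bottleneck 6, flow now 6.
Augment In→v1→v4→Eg: bottleneck 1, flow now 7.
Augment In→v2→v5→Eg: bottleneck 4, flow now 11.
No augmenting path remains; maximum flow = 11.
By max-flow min-cut, the minimum cut capacity equals the max flow.
In the residual graph, reachable from In: {In, v2, v5}.
Min-cut edges: In→v1 (7), v5→Eg (4); capacity 7 + 4 = 11.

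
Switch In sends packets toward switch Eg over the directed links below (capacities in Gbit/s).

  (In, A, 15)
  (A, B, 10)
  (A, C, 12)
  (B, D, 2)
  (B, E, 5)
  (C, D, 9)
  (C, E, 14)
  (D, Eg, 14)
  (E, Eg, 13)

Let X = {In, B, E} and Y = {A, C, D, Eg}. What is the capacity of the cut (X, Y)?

Edges leaving {In, B, E}: In→A (15), B→D (2), E→Eg (13).
Cut capacity = 15 + 2 + 13 = 30.

30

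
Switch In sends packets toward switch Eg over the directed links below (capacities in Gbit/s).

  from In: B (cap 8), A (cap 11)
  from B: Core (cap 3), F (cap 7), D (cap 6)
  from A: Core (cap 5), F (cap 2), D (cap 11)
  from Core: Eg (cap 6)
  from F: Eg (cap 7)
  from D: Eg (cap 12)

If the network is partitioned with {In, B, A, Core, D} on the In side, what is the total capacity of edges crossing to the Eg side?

27

Edges leaving {In, B, A, Core, D}: B→F (7), A→F (2), Core→Eg (6), D→Eg (12).
Cut capacity = 7 + 2 + 6 + 12 = 27.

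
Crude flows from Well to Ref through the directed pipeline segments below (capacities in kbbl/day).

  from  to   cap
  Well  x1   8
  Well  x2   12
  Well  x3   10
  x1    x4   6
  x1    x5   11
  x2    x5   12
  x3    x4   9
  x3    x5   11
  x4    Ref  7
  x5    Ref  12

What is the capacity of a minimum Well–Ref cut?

Augment Well→x1→x4→Ref: bottleneck 6, flow now 6.
Augment Well→x1→x5→Ref: bottleneck 2, flow now 8.
Augment Well→x2→x5→Ref: bottleneck 10, flow now 18.
Augment Well→x3→x4→Ref: bottleneck 1, flow now 19.
No augmenting path remains; maximum flow = 19.
By max-flow min-cut, the minimum cut capacity equals the max flow.
In the residual graph, reachable from Well: {Well, x1, x2, x3, x4, x5}.
Min-cut edges: x4→Ref (7), x5→Ref (12); capacity 7 + 12 = 19.

19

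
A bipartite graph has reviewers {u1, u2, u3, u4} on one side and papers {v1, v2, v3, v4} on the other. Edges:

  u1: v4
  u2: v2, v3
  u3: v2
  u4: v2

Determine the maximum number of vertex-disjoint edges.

Unit-capacity flow: source→left, listed edges, right→sink; max matching = max flow.
Augmenting path u1→v4 (+1); matched 1.
Augmenting path u2→v2 (+1); matched 2.
Augmenting path u3→v2→u2→v3 (+1); matched 3.
No augmenting path remains; maximum matching = 3.
König certificate: {u1, u2, v2} is a vertex cover of size 3 (every listed pair touches it), so no matching can be larger.

3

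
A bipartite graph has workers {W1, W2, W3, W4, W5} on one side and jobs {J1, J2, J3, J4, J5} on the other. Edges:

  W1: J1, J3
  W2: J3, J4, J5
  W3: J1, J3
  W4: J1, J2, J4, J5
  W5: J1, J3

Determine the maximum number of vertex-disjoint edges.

4

Unit-capacity flow: source→left, listed edges, right→sink; max matching = max flow.
Augmenting path W1→J1 (+1); matched 1.
Augmenting path W2→J3 (+1); matched 2.
Augmenting path W4→J2 (+1); matched 3.
Augmenting path W3→J3→W2→J4 (+1); matched 4.
No augmenting path remains; maximum matching = 4.
König certificate: {W2, W4, J1, J3} is a vertex cover of size 4 (every listed pair touches it), so no matching can be larger.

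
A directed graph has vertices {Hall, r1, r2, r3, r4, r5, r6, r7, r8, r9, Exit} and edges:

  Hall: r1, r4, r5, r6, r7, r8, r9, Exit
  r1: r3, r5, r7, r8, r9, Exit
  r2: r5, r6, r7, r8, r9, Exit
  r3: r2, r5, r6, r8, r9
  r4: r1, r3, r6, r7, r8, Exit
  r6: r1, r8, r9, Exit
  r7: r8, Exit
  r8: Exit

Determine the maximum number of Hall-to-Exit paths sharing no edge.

6

Assign every edge capacity 1; by Menger, the answer equals the max flow.
Path Hall→Exit (+1); total 1.
Path Hall→r1→Exit (+1); total 2.
Path Hall→r4→Exit (+1); total 3.
Path Hall→r6→Exit (+1); total 4.
Path Hall→r7→Exit (+1); total 5.
Path Hall→r8→Exit (+1); total 6.
No residual Hall→Exit path; max flow = 6.
Certifying cut of size 6: {Hall→Exit, Hall→r1, Hall→r4, Hall→r6, Hall→r7, Hall→r8}.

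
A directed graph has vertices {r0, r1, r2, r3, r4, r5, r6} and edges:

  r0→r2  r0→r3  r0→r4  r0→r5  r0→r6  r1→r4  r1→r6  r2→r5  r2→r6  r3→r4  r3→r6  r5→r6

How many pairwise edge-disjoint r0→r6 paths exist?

4

Assign every edge capacity 1; by Menger, the answer equals the max flow.
Path r0→r6 (+1); total 1.
Path r0→r2→r6 (+1); total 2.
Path r0→r3→r6 (+1); total 3.
Path r0→r5→r6 (+1); total 4.
No residual r0→r6 path; max flow = 4.
Certifying cut of size 4: {r0→r2, r0→r3, r0→r5, r0→r6}.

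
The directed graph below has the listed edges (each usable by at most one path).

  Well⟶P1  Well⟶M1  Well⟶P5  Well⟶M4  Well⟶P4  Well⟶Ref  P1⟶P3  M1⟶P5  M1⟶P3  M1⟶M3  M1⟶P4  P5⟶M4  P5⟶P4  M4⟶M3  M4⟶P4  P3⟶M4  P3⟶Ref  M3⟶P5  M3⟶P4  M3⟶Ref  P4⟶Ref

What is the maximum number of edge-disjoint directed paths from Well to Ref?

Assign every edge capacity 1; by Menger, the answer equals the max flow.
Path Well→Ref (+1); total 1.
Path Well→P4→Ref (+1); total 2.
Path Well→P1→P3→Ref (+1); total 3.
Path Well→M1→M3→Ref (+1); total 4.
No residual Well→Ref path; max flow = 4.
Certifying cut of size 4: {M3→Ref, P3→Ref, P4→Ref, Well→Ref}.

4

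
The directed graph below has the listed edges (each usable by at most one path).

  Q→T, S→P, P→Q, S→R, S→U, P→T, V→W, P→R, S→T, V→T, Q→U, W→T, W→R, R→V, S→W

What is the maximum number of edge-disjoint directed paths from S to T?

4

Assign every edge capacity 1; by Menger, the answer equals the max flow.
Path S→T (+1); total 1.
Path S→P→T (+1); total 2.
Path S→W→T (+1); total 3.
Path S→R→V→T (+1); total 4.
No residual S→T path; max flow = 4.
Certifying cut of size 4: {S→P, S→R, S→T, S→W}.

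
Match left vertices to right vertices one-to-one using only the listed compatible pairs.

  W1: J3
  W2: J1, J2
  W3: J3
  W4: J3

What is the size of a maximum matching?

2

Unit-capacity flow: source→left, listed edges, right→sink; max matching = max flow.
Augmenting path W1→J3 (+1); matched 1.
Augmenting path W2→J1 (+1); matched 2.
No augmenting path remains; maximum matching = 2.
König certificate: {W2, J3} is a vertex cover of size 2 (every listed pair touches it), so no matching can be larger.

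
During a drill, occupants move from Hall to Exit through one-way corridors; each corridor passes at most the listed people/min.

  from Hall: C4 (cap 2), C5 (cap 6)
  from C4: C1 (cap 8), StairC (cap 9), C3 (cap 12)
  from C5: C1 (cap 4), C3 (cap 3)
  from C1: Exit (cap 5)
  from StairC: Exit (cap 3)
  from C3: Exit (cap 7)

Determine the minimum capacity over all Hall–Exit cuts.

8

Augment Hall→C4→C1→Exit: bottleneck 2, flow now 2.
Augment Hall→C5→C1→Exit: bottleneck 3, flow now 5.
Augment Hall→C5→C3→Exit: bottleneck 3, flow now 8.
No augmenting path remains; maximum flow = 8.
By max-flow min-cut, the minimum cut capacity equals the max flow.
In the residual graph, reachable from Hall: {Hall}.
Min-cut edges: Hall→C4 (2), Hall→C5 (6); capacity 2 + 6 = 8.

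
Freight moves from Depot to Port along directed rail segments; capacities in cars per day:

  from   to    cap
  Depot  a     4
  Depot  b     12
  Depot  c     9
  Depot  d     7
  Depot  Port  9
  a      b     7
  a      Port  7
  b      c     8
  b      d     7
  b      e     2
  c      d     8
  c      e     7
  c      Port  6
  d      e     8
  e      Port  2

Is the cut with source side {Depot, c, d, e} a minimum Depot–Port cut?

Given cut capacity: 4 + 12 + 9 + 6 + 2 = 33.
Augment Depot→Port: bottleneck 9, flow now 9.
Augment Depot→a→Port: bottleneck 4, flow now 13.
Augment Depot→c→Port: bottleneck 6, flow now 19.
Augment Depot→b→e→Port: bottleneck 2, flow now 21.
No augmenting path remains; maximum flow = 21.
In the residual graph, reachable from Depot: {Depot, b, c, d, e}.
Min-cut edges: Depot→a (4), Depot→Port (9), c→Port (6), e→Port (2); capacity 4 + 9 + 6 + 2 = 21.
Cut capacity 33 exceeds the max flow 21, so it is not minimum.

No — its capacity is 33, but the minimum cut has capacity 21.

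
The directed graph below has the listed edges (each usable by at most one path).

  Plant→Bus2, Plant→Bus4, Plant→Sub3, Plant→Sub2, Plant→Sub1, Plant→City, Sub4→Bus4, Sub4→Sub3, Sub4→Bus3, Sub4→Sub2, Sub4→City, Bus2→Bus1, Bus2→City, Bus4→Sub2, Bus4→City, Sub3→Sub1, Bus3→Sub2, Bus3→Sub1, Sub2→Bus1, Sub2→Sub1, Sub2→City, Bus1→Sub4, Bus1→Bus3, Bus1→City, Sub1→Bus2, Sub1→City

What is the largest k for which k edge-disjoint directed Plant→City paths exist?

Assign every edge capacity 1; by Menger, the answer equals the max flow.
Path Plant→City (+1); total 1.
Path Plant→Bus2→City (+1); total 2.
Path Plant→Bus4→City (+1); total 3.
Path Plant→Sub2→City (+1); total 4.
Path Plant→Sub1→City (+1); total 5.
Path Plant→Sub3→Sub1→Bus2→Bus1→City (+1); total 6.
No residual Plant→City path; max flow = 6.
Certifying cut of size 6: {Plant→Bus2, Plant→Bus4, Plant→City, Plant→Sub1, Plant→Sub2, Plant→Sub3}.

6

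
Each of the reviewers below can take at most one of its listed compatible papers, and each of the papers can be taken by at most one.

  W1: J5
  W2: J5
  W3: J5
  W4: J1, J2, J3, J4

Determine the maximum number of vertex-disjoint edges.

Unit-capacity flow: source→left, listed edges, right→sink; max matching = max flow.
Augmenting path W1→J5 (+1); matched 1.
Augmenting path W4→J1 (+1); matched 2.
No augmenting path remains; maximum matching = 2.
König certificate: {W4, J5} is a vertex cover of size 2 (every listed pair touches it), so no matching can be larger.

2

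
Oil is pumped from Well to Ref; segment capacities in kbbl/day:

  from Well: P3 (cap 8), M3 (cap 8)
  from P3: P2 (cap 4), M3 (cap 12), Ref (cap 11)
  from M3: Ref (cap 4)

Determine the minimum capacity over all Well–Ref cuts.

Augment Well→P3→Ref: bottleneck 8, flow now 8.
Augment Well→M3→Ref: bottleneck 4, flow now 12.
No augmenting path remains; maximum flow = 12.
By max-flow min-cut, the minimum cut capacity equals the max flow.
In the residual graph, reachable from Well: {Well, M3}.
Min-cut edges: Well→P3 (8), M3→Ref (4); capacity 8 + 4 = 12.

12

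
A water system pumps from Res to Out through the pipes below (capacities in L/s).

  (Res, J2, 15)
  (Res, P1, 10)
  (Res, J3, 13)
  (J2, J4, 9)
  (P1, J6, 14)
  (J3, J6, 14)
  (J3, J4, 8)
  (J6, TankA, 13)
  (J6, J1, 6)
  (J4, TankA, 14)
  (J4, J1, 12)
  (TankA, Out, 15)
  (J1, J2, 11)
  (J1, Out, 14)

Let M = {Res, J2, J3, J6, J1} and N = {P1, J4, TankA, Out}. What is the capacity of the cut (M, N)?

Edges leaving {Res, J2, J3, J6, J1}: Res→P1 (10), J2→J4 (9), J3→J4 (8), J6→TankA (13), J1→Out (14).
Cut capacity = 10 + 9 + 8 + 13 + 14 = 54.

54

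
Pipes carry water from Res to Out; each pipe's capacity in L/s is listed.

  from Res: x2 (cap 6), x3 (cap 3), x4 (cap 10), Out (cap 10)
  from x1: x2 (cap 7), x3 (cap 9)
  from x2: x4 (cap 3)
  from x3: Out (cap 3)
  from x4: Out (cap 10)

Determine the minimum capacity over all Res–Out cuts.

Augment Res→Out: bottleneck 10, flow now 10.
Augment Res→x3→Out: bottleneck 3, flow now 13.
Augment Res→x4→Out: bottleneck 10, flow now 23.
No augmenting path remains; maximum flow = 23.
By max-flow min-cut, the minimum cut capacity equals the max flow.
In the residual graph, reachable from Res: {Res, x2, x4}.
Min-cut edges: Res→x3 (3), Res→Out (10), x4→Out (10); capacity 3 + 10 + 10 = 23.

23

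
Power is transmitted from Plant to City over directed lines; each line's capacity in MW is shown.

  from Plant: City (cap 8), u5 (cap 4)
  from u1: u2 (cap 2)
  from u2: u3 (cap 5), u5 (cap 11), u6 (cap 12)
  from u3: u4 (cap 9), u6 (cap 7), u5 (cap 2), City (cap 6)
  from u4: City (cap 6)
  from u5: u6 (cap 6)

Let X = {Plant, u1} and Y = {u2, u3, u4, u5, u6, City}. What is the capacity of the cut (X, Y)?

14

Edges leaving {Plant, u1}: Plant→u5 (4), Plant→City (8), u1→u2 (2).
Cut capacity = 4 + 8 + 2 = 14.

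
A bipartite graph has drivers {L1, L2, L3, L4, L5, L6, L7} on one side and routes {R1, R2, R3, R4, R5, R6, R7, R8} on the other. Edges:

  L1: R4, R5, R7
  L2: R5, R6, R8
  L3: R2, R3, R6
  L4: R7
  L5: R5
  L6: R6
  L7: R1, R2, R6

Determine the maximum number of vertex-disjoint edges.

7

Unit-capacity flow: source→left, listed edges, right→sink; max matching = max flow.
Augmenting path L1→R4 (+1); matched 1.
Augmenting path L2→R5 (+1); matched 2.
Augmenting path L3→R2 (+1); matched 3.
Augmenting path L4→R7 (+1); matched 4.
Augmenting path L6→R6 (+1); matched 5.
Augmenting path L7→R1 (+1); matched 6.
Augmenting path L5→R5→L2→R8 (+1); matched 7.
No augmenting path remains; maximum matching = 7.
König certificate: {L1, L2, L3, L4, L5, L6, L7} is a vertex cover of size 7 (every listed pair touches it), so no matching can be larger.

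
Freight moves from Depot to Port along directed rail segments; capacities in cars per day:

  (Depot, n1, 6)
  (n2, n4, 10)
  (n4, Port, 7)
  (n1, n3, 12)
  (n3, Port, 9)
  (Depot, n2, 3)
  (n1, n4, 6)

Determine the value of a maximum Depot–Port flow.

9

Augment Depot→n1→n3→Port: bottleneck 6, flow now 6.
Augment Depot→n2→n4→Port: bottleneck 3, flow now 9.
No augmenting path remains; maximum flow = 9.
In the residual graph, reachable from Depot: {Depot}.
Min-cut edges: Depot→n1 (6), Depot→n2 (3); capacity 6 + 3 = 9.
This cut is saturated, so no flow can exceed 9.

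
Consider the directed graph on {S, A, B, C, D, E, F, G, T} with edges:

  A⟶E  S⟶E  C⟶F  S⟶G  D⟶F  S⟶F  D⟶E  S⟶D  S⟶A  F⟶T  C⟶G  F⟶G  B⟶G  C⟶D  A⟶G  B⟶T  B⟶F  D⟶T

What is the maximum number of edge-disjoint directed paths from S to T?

2

Assign every edge capacity 1; by Menger, the answer equals the max flow.
Path S→D→T (+1); total 1.
Path S→F→T (+1); total 2.
No residual S→T path; max flow = 2.
Certifying cut of size 2: {S→D, S→F}.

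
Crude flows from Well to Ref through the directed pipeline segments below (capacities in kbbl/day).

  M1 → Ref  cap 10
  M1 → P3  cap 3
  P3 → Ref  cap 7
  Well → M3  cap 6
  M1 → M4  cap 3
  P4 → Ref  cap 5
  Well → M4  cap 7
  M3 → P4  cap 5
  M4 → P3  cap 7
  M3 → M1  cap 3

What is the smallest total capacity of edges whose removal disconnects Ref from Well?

13

Augment Well→M4→P3→Ref: bottleneck 7, flow now 7.
Augment Well→M3→M1→Ref: bottleneck 3, flow now 10.
Augment Well→M3→P4→Ref: bottleneck 3, flow now 13.
No augmenting path remains; maximum flow = 13.
By max-flow min-cut, the minimum cut capacity equals the max flow.
In the residual graph, reachable from Well: {Well}.
Min-cut edges: Well→M4 (7), Well→M3 (6); capacity 7 + 6 = 13.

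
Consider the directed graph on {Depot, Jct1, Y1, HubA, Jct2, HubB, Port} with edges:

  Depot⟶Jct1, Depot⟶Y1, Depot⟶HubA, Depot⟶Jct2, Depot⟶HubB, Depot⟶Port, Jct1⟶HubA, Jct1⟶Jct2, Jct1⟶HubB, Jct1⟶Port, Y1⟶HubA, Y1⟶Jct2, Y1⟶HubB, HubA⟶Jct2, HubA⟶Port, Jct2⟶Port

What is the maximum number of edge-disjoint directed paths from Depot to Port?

Assign every edge capacity 1; by Menger, the answer equals the max flow.
Path Depot→Port (+1); total 1.
Path Depot→Jct1→Port (+1); total 2.
Path Depot→HubA→Port (+1); total 3.
Path Depot→Jct2→Port (+1); total 4.
No residual Depot→Port path; max flow = 4.
Certifying cut of size 4: {Depot→Jct1, Depot→Port, HubA→Port, Jct2→Port}.

4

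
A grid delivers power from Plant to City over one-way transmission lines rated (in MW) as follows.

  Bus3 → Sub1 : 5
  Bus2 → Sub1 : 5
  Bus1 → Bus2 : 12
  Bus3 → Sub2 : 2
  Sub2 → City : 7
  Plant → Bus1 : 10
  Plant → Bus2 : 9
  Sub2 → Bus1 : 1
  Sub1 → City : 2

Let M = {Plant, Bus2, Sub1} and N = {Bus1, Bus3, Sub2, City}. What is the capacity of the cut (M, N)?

12

Edges leaving {Plant, Bus2, Sub1}: Plant→Bus1 (10), Sub1→City (2).
Cut capacity = 10 + 2 = 12.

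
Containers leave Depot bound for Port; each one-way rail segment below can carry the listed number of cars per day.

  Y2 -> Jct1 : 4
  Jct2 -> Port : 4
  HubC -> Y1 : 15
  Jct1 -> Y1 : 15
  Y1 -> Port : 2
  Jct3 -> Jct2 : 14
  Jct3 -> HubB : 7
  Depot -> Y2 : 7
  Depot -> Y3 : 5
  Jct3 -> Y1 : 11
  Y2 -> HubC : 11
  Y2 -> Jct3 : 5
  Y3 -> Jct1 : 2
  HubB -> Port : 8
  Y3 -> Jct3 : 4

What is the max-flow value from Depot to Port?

11

Augment Depot→Y3→Jct1→Y1→Port: bottleneck 2, flow now 2.
Augment Depot→Y3→Jct3→Jct2→Port: bottleneck 3, flow now 5.
Augment Depot→Y2→Jct3→Jct2→Port: bottleneck 1, flow now 6.
Augment Depot→Y2→Jct3→HubB→Port: bottleneck 4, flow now 10.
Augment Depot→Y2→Jct1→Y3→Jct3→HubB→Port: bottleneck 1, flow now 11. (uses reverse residual edge)
No augmenting path remains; maximum flow = 11.
In the residual graph, reachable from Depot: {Depot, Y3, Y2, Jct1, HubC, Y1}.
Min-cut edges: Y3→Jct3 (4), Y2→Jct3 (5), Y1→Port (2); capacity 4 + 5 + 2 = 11.
This cut is saturated, so no flow can exceed 11.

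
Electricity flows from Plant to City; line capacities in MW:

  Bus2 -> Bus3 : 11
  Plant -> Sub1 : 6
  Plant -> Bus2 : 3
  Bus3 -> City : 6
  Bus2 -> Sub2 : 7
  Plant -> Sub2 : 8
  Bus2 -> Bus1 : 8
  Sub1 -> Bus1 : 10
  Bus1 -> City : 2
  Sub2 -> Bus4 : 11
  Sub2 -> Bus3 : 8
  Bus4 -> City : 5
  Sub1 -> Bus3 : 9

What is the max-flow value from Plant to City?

Augment Plant→Sub2→Bus4→City: bottleneck 5, flow now 5.
Augment Plant→Sub2→Bus3→City: bottleneck 3, flow now 8.
Augment Plant→Sub1→Bus1→City: bottleneck 2, flow now 10.
Augment Plant→Sub1→Bus3→City: bottleneck 3, flow now 13.
No augmenting path remains; maximum flow = 13.
In the residual graph, reachable from Plant: {Plant, Sub2, Sub1, Bus2, Bus4, Bus1, Bus3}.
Min-cut edges: Bus4→City (5), Bus1→City (2), Bus3→City (6); capacity 5 + 2 + 6 = 13.
This cut is saturated, so no flow can exceed 13.

13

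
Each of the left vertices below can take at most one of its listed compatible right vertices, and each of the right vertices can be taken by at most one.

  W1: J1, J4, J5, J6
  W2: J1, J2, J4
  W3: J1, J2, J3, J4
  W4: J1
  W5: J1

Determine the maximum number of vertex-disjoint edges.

Unit-capacity flow: source→left, listed edges, right→sink; max matching = max flow.
Augmenting path W1→J1 (+1); matched 1.
Augmenting path W2→J2 (+1); matched 2.
Augmenting path W3→J3 (+1); matched 3.
Augmenting path W4→J1→W1→J4 (+1); matched 4.
No augmenting path remains; maximum matching = 4.
König certificate: {W1, W2, W3, J1} is a vertex cover of size 4 (every listed pair touches it), so no matching can be larger.

4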